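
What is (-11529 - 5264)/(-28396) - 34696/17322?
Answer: -347169635/245937756 ≈ -1.4116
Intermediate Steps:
(-11529 - 5264)/(-28396) - 34696/17322 = -16793*(-1/28396) - 34696*1/17322 = 16793/28396 - 17348/8661 = -347169635/245937756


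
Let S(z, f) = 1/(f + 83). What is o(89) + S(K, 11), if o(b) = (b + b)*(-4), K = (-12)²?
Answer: -66927/94 ≈ -711.99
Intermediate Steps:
K = 144
S(z, f) = 1/(83 + f)
o(b) = -8*b (o(b) = (2*b)*(-4) = -8*b)
o(89) + S(K, 11) = -8*89 + 1/(83 + 11) = -712 + 1/94 = -66927/94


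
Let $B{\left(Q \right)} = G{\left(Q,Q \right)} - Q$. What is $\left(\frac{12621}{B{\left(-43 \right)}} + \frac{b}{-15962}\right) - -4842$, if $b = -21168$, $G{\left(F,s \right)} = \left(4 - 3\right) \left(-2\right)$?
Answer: $\frac{1685566227}{327221} \approx 5151.2$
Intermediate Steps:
$G{\left(F,s \right)} = -2$ ($G{\left(F,s \right)} = \left(4 - 3\right) \left(-2\right) = 1 \left(-2\right) = -2$)
$B{\left(Q \right)} = -2 - Q$
$\left(\frac{12621}{B{\left(-43 \right)}} + \frac{b}{-15962}\right) - -4842 = \left(\frac{12621}{-2 - -43} - \frac{21168}{-15962}\right) - -4842 = \left(\frac{12621}{-2 + 43} - - \frac{10584}{7981}\right) + 4842 = \left(\frac{12621}{41} + \frac{10584}{7981}\right) + 4842 = \frac{101162145}{327221} + 4842 = \frac{1685566227}{327221}$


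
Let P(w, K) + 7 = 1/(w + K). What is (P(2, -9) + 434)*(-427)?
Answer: -182268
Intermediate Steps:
P(w, K) = -7 + 1/(K + w) (P(w, K) = -7 + 1/(w + K) = -7 + 1/(K + w))
(P(2, -9) + 434)*(-427) = ((1 - 7*(-9) - 7*2)/(-9 + 2) + 434)*(-427) = ((1 + 63 - 14)/(-7) + 434)*(-427) = (-⅐*50 + 434)*(-427) = (-50/7 + 434)*(-427) = (2988/7)*(-427) = -182268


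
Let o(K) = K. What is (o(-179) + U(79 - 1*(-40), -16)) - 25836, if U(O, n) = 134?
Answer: -25881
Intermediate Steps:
(o(-179) + U(79 - 1*(-40), -16)) - 25836 = (-179 + 134) - 25836 = -45 - 25836 = -25881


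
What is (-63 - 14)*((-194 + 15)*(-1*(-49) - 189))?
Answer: -1929620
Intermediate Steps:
(-63 - 14)*((-194 + 15)*(-1*(-49) - 189)) = -(-13783)*(49 - 189) = -(-13783)*(-140) = -77*25060 = -1929620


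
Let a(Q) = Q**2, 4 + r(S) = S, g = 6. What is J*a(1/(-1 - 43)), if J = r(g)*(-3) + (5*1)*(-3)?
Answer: -21/1936 ≈ -0.010847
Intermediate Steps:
r(S) = -4 + S
J = -21 (J = (-4 + 6)*(-3) + (5*1)*(-3) = 2*(-3) + 5*(-3) = -6 - 15 = -21)
J*a(1/(-1 - 43)) = -21/(-1 - 43)**2 = -21*(1/(-44))**2 = -21*(-1/44)**2 = -21*1/1936 = -21/1936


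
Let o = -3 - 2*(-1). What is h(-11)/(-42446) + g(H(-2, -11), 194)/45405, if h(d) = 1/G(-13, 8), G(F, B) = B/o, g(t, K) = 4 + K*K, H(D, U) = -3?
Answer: 2556276985/3083617008 ≈ 0.82899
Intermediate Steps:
g(t, K) = 4 + K²
o = -1 (o = -3 + 2 = -1)
G(F, B) = -B (G(F, B) = B/(-1) = B*(-1) = -B)
h(d) = -⅛ (h(d) = 1/(-1*8) = 1/(-8) = -⅛)
h(-11)/(-42446) + g(H(-2, -11), 194)/45405 = -⅛/(-42446) + (4 + 194²)/45405 = -⅛*(-1/42446) + (4 + 37636)*(1/45405) = 1/339568 + 37640*(1/45405) = 1/339568 + 7528/9081 = 2556276985/3083617008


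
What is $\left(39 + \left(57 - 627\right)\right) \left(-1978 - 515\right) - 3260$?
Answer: $1320523$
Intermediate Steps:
$\left(39 + \left(57 - 627\right)\right) \left(-1978 - 515\right) - 3260 = \left(39 + \left(57 - 627\right)\right) \left(-2493\right) - 3260 = \left(39 - 570\right) \left(-2493\right) - 3260 = \left(-531\right) \left(-2493\right) - 3260 = 1323783 - 3260 = 1320523$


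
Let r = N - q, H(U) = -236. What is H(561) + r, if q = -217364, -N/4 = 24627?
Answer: 118620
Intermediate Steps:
N = -98508 (N = -4*24627 = -98508)
r = 118856 (r = -98508 - 1*(-217364) = -98508 + 217364 = 118856)
H(561) + r = -236 + 118856 = 118620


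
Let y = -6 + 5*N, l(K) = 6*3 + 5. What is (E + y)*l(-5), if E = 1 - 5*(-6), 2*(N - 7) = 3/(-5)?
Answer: 2691/2 ≈ 1345.5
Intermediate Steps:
N = 67/10 (N = 7 + (3/(-5))/2 = 7 + (3*(-⅕))/2 = 7 + (½)*(-⅗) = 7 - 3/10 = 67/10 ≈ 6.7000)
l(K) = 23 (l(K) = 18 + 5 = 23)
E = 31 (E = 1 + 30 = 31)
y = 55/2 (y = -6 + 5*(67/10) = -6 + 67/2 = 55/2 ≈ 27.500)
(E + y)*l(-5) = (31 + 55/2)*23 = (117/2)*23 = 2691/2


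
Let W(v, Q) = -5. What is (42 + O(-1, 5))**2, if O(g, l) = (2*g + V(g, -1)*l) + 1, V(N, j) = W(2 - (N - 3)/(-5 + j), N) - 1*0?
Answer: 256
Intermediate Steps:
V(N, j) = -5 (V(N, j) = -5 - 1*0 = -5 + 0 = -5)
O(g, l) = 1 - 5*l + 2*g (O(g, l) = (2*g - 5*l) + 1 = (-5*l + 2*g) + 1 = 1 - 5*l + 2*g)
(42 + O(-1, 5))**2 = (42 + (1 - 5*5 + 2*(-1)))**2 = (42 + (1 - 25 - 2))**2 = (42 - 26)**2 = 16**2 = 256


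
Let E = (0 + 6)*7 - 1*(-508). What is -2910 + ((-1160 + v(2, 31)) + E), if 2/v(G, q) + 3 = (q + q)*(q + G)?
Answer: -7191358/2043 ≈ -3520.0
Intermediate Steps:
v(G, q) = 2/(-3 + 2*q*(G + q)) (v(G, q) = 2/(-3 + (q + q)*(q + G)) = 2/(-3 + (2*q)*(G + q)) = 2/(-3 + 2*q*(G + q)))
E = 550 (E = 6*7 + 508 = 42 + 508 = 550)
-2910 + ((-1160 + v(2, 31)) + E) = -2910 + ((-1160 + 2/(-3 + 2*31² + 2*2*31)) + 550) = -2910 + ((-1160 + 2/(-3 + 2*961 + 124)) + 550) = -2910 + ((-1160 + 2/(-3 + 1922 + 124)) + 550) = -2910 + ((-1160 + 2/2043) + 550) = -2910 + (-2369878/2043 + 550) = -2910 - 1246228/2043 = -7191358/2043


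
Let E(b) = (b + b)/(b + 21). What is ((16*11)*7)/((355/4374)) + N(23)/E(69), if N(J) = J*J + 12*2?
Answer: 126886389/8165 ≈ 15540.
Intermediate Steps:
E(b) = 2*b/(21 + b) (E(b) = (2*b)/(21 + b) = 2*b/(21 + b))
N(J) = 24 + J² (N(J) = J² + 24 = 24 + J²)
((16*11)*7)/((355/4374)) + N(23)/E(69) = ((16*11)*7)/((355/4374)) + (24 + 23²)/((2*69/(21 + 69))) = (176*7)/((355*(1/4374))) + (24 + 529)/((2*69/90)) = 1232/(355/4374) + 553/((2*69*(1/90))) = 1232*(4374/355) + 553/(23/15) = 5388768/355 + 553*(15/23) = 5388768/355 + 8295/23 = 126886389/8165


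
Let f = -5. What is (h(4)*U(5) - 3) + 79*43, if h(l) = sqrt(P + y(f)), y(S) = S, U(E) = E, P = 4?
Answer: 3394 + 5*I ≈ 3394.0 + 5.0*I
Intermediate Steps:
h(l) = I (h(l) = sqrt(4 - 5) = sqrt(-1) = I)
(h(4)*U(5) - 3) + 79*43 = (I*5 - 3) + 79*43 = (5*I - 3) + 3397 = (-3 + 5*I) + 3397 = 3394 + 5*I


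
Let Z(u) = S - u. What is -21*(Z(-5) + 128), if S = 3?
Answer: -2856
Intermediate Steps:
Z(u) = 3 - u
-21*(Z(-5) + 128) = -21*((3 - 1*(-5)) + 128) = -21*((3 + 5) + 128) = -21*(8 + 128) = -21*136 = -2856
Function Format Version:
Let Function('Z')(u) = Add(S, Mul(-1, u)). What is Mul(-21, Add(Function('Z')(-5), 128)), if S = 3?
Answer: -2856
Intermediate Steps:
Function('Z')(u) = Add(3, Mul(-1, u))
Mul(-21, Add(Function('Z')(-5), 128)) = Mul(-21, Add(Add(3, Mul(-1, -5)), 128)) = Mul(-21, Add(Add(3, 5), 128)) = Mul(-21, Add(8, 128)) = Mul(-21, 136) = -2856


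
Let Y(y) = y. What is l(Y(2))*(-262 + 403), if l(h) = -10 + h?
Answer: -1128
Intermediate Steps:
l(Y(2))*(-262 + 403) = (-10 + 2)*(-262 + 403) = -8*141 = -1128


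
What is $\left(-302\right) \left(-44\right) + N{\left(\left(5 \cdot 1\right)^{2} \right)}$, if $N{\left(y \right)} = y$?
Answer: $13313$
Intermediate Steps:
$\left(-302\right) \left(-44\right) + N{\left(\left(5 \cdot 1\right)^{2} \right)} = \left(-302\right) \left(-44\right) + \left(5 \cdot 1\right)^{2} = 13288 + 5^{2} = 13288 + 25 = 13313$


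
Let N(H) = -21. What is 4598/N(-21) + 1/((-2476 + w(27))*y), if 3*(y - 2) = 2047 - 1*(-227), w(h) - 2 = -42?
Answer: -8792111701/40155360 ≈ -218.95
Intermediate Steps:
w(h) = -40 (w(h) = 2 - 42 = -40)
y = 760 (y = 2 + (2047 - 1*(-227))/3 = 2 + (2047 + 227)/3 = 2 + (⅓)*2274 = 2 + 758 = 760)
4598/N(-21) + 1/((-2476 + w(27))*y) = 4598/(-21) + 1/(-2476 - 40*760) = 4598*(-1/21) + (1/760)/(-2516) = -4598/21 - 1/2516*1/760 = -4598/21 - 1/1912160 = -8792111701/40155360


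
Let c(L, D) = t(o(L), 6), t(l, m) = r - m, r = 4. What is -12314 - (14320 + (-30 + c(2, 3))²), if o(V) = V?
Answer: -27658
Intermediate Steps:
t(l, m) = 4 - m
c(L, D) = -2 (c(L, D) = 4 - 1*6 = 4 - 6 = -2)
-12314 - (14320 + (-30 + c(2, 3))²) = -12314 - (14320 + (-30 - 2)²) = -12314 - (14320 + (-32)²) = -12314 - (14320 + 1024) = -12314 - 1*15344 = -12314 - 15344 = -27658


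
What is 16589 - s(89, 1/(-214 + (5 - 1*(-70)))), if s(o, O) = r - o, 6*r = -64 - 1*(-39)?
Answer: 100093/6 ≈ 16682.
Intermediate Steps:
r = -25/6 (r = (-64 - 1*(-39))/6 = (-64 + 39)/6 = (⅙)*(-25) = -25/6 ≈ -4.1667)
s(o, O) = -25/6 - o
16589 - s(89, 1/(-214 + (5 - 1*(-70)))) = 16589 - (-25/6 - 1*89) = 16589 - (-25/6 - 89) = 16589 - 1*(-559/6) = 16589 + 559/6 = 100093/6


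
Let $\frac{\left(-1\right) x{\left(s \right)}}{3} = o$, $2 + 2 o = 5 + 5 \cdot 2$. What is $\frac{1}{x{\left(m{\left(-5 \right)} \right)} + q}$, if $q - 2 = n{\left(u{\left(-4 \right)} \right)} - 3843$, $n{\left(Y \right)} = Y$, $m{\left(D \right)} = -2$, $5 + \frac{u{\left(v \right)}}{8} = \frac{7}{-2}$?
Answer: $- \frac{2}{7857} \approx -0.00025455$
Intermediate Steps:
$u{\left(v \right)} = -68$ ($u{\left(v \right)} = -40 + 8 \frac{7}{-2} = -40 + 8 \cdot 7 \left(- \frac{1}{2}\right) = -40 + 8 \left(- \frac{7}{2}\right) = -40 - 28 = -68$)
$o = \frac{13}{2}$ ($o = -1 + \frac{5 + 5 \cdot 2}{2} = -1 + \frac{5 + 10}{2} = -1 + \frac{1}{2} \cdot 15 = -1 + \frac{15}{2} = \frac{13}{2} \approx 6.5$)
$x{\left(s \right)} = - \frac{39}{2}$ ($x{\left(s \right)} = \left(-3\right) \frac{13}{2} = - \frac{39}{2}$)
$q = -3909$ ($q = 2 - 3911 = -3909$)
$\frac{1}{x{\left(m{\left(-5 \right)} \right)} + q} = \frac{1}{- \frac{39}{2} - 3909} = \frac{1}{- \frac{7857}{2}} = - \frac{2}{7857}$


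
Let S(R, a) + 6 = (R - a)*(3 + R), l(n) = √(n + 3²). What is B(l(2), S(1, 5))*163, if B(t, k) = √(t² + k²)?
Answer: 489*√55 ≈ 3626.5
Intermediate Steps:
l(n) = √(9 + n) (l(n) = √(n + 9) = √(9 + n))
S(R, a) = -6 + (3 + R)*(R - a) (S(R, a) = -6 + (R - a)*(3 + R) = -6 + (3 + R)*(R - a))
B(t, k) = √(k² + t²)
B(l(2), S(1, 5))*163 = √((-6 + 1² - 3*5 + 3*1 - 1*1*5)² + (√(9 + 2))²)*163 = √((-6 + 1 - 15 + 3 - 5)² + (√11)²)*163 = √((-22)² + 11)*163 = √(484 + 11)*163 = √495*163 = (3*√55)*163 = 489*√55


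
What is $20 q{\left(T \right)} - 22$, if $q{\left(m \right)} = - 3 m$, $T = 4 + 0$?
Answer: $-262$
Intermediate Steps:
$T = 4$
$20 q{\left(T \right)} - 22 = 20 \left(\left(-3\right) 4\right) - 22 = 20 \left(-12\right) - 22 = -240 - 22 = -262$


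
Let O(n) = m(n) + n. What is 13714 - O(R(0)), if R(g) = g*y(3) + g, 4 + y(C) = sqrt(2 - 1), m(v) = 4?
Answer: 13710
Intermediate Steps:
y(C) = -3 (y(C) = -4 + sqrt(2 - 1) = -4 + sqrt(1) = -4 + 1 = -3)
R(g) = -2*g (R(g) = g*(-3) + g = -3*g + g = -2*g)
O(n) = 4 + n
13714 - O(R(0)) = 13714 - (4 - 2*0) = 13714 - (4 + 0) = 13714 - 1*4 = 13714 - 4 = 13710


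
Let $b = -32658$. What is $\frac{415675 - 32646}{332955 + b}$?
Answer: $\frac{383029}{300297} \approx 1.2755$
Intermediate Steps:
$\frac{415675 - 32646}{332955 + b} = \frac{415675 - 32646}{332955 - 32658} = \frac{383029}{300297}$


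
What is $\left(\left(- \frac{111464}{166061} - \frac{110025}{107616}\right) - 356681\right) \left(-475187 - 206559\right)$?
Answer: $\frac{724265636752053425055}{2978470096} \approx 2.4317 \cdot 10^{11}$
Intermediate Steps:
$\left(\left(- \frac{111464}{166061} - \frac{110025}{107616}\right) - 356681\right) \left(-475187 - 206559\right) = \left(\left(\left(-111464\right) \frac{1}{166061} - \frac{36675}{35872}\right) - 356681\right) \left(-681746\right) = \left(\left(- \frac{111464}{166061} - \frac{36675}{35872}\right) - 356681\right) \left(-681746\right) = \left(- \frac{10088723783}{5956940192} - 356681\right) \left(-681746\right) = \left(- \frac{2124737473346535}{5956940192}\right) \left(-681746\right) = \frac{724265636752053425055}{2978470096}$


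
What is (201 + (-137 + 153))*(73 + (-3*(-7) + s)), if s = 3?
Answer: 21049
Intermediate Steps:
(201 + (-137 + 153))*(73 + (-3*(-7) + s)) = (201 + (-137 + 153))*(73 + (-3*(-7) + 3)) = (201 + 16)*(73 + (21 + 3)) = 217*(73 + 24) = 217*97 = 21049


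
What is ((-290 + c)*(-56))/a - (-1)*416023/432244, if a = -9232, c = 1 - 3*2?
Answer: -206246659/249404788 ≈ -0.82696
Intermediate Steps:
c = -5 (c = 1 - 6 = -5)
((-290 + c)*(-56))/a - (-1)*416023/432244 = ((-290 - 5)*(-56))/(-9232) - (-1)*416023/432244 = -295*(-56)*(-1/9232) - (-1)*416023*(1/432244) = 16520*(-1/9232) - (-1)*416023/432244 = -2065/1154 - 1*(-416023/432244) = -2065/1154 + 416023/432244 = -206246659/249404788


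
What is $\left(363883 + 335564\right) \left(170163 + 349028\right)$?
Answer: $363146587377$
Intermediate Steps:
$\left(363883 + 335564\right) \left(170163 + 349028\right) = 699447 \cdot 519191 = 363146587377$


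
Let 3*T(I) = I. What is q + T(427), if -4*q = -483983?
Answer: 1453657/12 ≈ 1.2114e+5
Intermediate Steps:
q = 483983/4 (q = -¼*(-483983) = 483983/4 ≈ 1.2100e+5)
T(I) = I/3
q + T(427) = 483983/4 + (⅓)*427 = 483983/4 + 427/3 = 1453657/12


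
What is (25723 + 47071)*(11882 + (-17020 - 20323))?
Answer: -1853408034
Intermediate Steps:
(25723 + 47071)*(11882 + (-17020 - 20323)) = 72794*(11882 - 37343) = 72794*(-25461) = -1853408034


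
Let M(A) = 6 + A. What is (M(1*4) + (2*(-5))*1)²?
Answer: 0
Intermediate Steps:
(M(1*4) + (2*(-5))*1)² = ((6 + 1*4) + (2*(-5))*1)² = ((6 + 4) - 10*1)² = (10 - 10)² = 0² = 0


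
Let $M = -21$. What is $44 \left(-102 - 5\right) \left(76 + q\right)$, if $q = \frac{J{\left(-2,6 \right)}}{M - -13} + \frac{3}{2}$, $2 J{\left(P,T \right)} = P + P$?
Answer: $-366047$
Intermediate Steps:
$J{\left(P,T \right)} = P$ ($J{\left(P,T \right)} = \frac{P + P}{2} = \frac{2 P}{2} = P$)
$q = \frac{7}{4}$ ($q = - \frac{2}{-21 - -13} + \frac{3}{2} = - \frac{2}{-21 + 13} + 3 \cdot \frac{1}{2} = - \frac{2}{-8} + \frac{3}{2} = \left(-2\right) \left(- \frac{1}{8}\right) + \frac{3}{2} = \frac{1}{4} + \frac{3}{2} = \frac{7}{4} \approx 1.75$)
$44 \left(-102 - 5\right) \left(76 + q\right) = 44 \left(-102 - 5\right) \left(76 + \frac{7}{4}\right) = 44 \left(-107\right) \frac{311}{4} = \left(-4708\right) \frac{311}{4} = -366047$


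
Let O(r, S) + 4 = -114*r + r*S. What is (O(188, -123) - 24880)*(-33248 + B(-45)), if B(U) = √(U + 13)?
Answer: 2308741120 - 277760*I*√2 ≈ 2.3087e+9 - 3.9281e+5*I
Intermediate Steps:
B(U) = √(13 + U)
O(r, S) = -4 - 114*r + S*r (O(r, S) = -4 + (-114*r + r*S) = -4 + (-114*r + S*r) = -4 - 114*r + S*r)
(O(188, -123) - 24880)*(-33248 + B(-45)) = ((-4 - 114*188 - 123*188) - 24880)*(-33248 + √(13 - 45)) = ((-4 - 21432 - 23124) - 24880)*(-33248 + √(-32)) = (-44560 - 24880)*(-33248 + 4*I*√2) = -69440*(-33248 + 4*I*√2) = 2308741120 - 277760*I*√2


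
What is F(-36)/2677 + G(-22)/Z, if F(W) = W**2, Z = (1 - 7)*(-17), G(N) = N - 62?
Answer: -15446/45509 ≈ -0.33941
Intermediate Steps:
G(N) = -62 + N
Z = 102 (Z = -6*(-17) = 102)
F(-36)/2677 + G(-22)/Z = (-36)**2/2677 + (-62 - 22)/102 = 1296*(1/2677) - 84*1/102 = 1296/2677 - 14/17 = -15446/45509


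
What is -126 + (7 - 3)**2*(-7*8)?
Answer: -1022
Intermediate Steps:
-126 + (7 - 3)**2*(-7*8) = -126 + 4**2*(-56) = -126 + 16*(-56) = -126 - 896 = -1022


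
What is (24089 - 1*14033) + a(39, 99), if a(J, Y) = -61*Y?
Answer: 4017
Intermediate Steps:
(24089 - 1*14033) + a(39, 99) = (24089 - 1*14033) - 61*99 = (24089 - 14033) - 6039 = 10056 - 6039 = 4017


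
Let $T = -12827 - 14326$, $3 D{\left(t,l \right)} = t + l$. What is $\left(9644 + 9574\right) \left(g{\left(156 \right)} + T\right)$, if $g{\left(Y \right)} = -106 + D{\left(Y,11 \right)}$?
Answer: $-522793660$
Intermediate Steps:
$D{\left(t,l \right)} = \frac{l}{3} + \frac{t}{3}$ ($D{\left(t,l \right)} = \frac{t + l}{3} = \frac{l + t}{3} = \frac{l}{3} + \frac{t}{3}$)
$g{\left(Y \right)} = - \frac{307}{3} + \frac{Y}{3}$ ($g{\left(Y \right)} = -106 + \left(\frac{1}{3} \cdot 11 + \frac{Y}{3}\right) = -106 + \left(\frac{11}{3} + \frac{Y}{3}\right) = - \frac{307}{3} + \frac{Y}{3}$)
$T = -27153$
$\left(9644 + 9574\right) \left(g{\left(156 \right)} + T\right) = \left(9644 + 9574\right) \left(\left(- \frac{307}{3} + \frac{1}{3} \cdot 156\right) - 27153\right) = 19218 \left(\left(- \frac{307}{3} + 52\right) - 27153\right) = 19218 \left(- \frac{151}{3} - 27153\right) = 19218 \left(- \frac{81610}{3}\right) = -522793660$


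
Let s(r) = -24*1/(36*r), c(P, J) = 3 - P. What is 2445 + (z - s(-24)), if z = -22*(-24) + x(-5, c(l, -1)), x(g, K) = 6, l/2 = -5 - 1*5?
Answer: 107243/36 ≈ 2979.0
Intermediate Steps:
l = -20 (l = 2*(-5 - 1*5) = 2*(-5 - 5) = 2*(-10) = -20)
s(r) = -2/(3*r)
z = 534 (z = -22*(-24) + 6 = 528 + 6 = 534)
2445 + (z - s(-24)) = 2445 + (534 - (-2)/(3*(-24))) = 2445 + (534 - (-2)*(-1)/(3*24)) = 2445 + (534 - 1*1/36) = 2445 + (534 - 1/36) = 2445 + 19223/36 = 107243/36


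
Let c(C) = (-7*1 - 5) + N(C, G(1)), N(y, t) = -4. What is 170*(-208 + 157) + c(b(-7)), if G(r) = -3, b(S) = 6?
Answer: -8686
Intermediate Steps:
c(C) = -16 (c(C) = (-7*1 - 5) - 4 = (-7 - 5) - 4 = -12 - 4 = -16)
170*(-208 + 157) + c(b(-7)) = 170*(-208 + 157) - 16 = 170*(-51) - 16 = -8670 - 16 = -8686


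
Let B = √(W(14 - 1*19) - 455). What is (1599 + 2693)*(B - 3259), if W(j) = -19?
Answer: -13987628 + 4292*I*√474 ≈ -1.3988e+7 + 93444.0*I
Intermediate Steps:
B = I*√474 (B = √(-19 - 455) = √(-474) = I*√474 ≈ 21.772*I)
(1599 + 2693)*(B - 3259) = (1599 + 2693)*(I*√474 - 3259) = 4292*(-3259 + I*√474) = -13987628 + 4292*I*√474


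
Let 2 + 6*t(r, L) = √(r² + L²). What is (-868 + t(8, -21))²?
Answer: (5210 - √505)²/36 ≈ 7.4751e+5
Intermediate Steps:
t(r, L) = -⅓ + √(L² + r²)/6 (t(r, L) = -⅓ + √(r² + L²)/6 = -⅓ + √(L² + r²)/6)
(-868 + t(8, -21))² = (-868 + (-⅓ + √((-21)² + 8²)/6))² = (-868 + (-⅓ + √(441 + 64)/6))² = (-868 + (-⅓ + √505/6))² = (-2605/3 + √505/6)²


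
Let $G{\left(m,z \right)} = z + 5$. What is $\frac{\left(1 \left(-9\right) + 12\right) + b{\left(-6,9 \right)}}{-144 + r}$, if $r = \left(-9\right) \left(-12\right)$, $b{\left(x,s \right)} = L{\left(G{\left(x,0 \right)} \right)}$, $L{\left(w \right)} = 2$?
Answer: $- \frac{5}{36} \approx -0.13889$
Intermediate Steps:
$G{\left(m,z \right)} = 5 + z$
$b{\left(x,s \right)} = 2$
$r = 108$
$\frac{\left(1 \left(-9\right) + 12\right) + b{\left(-6,9 \right)}}{-144 + r} = \frac{\left(1 \left(-9\right) + 12\right) + 2}{-144 + 108} = \frac{\left(-9 + 12\right) + 2}{-36} = \left(3 + 2\right) \left(- \frac{1}{36}\right) = 5 \left(- \frac{1}{36}\right) = - \frac{5}{36}$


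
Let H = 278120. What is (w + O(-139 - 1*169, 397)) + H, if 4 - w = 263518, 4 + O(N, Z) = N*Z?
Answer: -107674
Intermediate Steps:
O(N, Z) = -4 + N*Z
w = -263514 (w = 4 - 1*263518 = 4 - 263518 = -263514)
(w + O(-139 - 1*169, 397)) + H = (-263514 + (-4 + (-139 - 1*169)*397)) + 278120 = (-263514 + (-4 + (-139 - 169)*397)) + 278120 = (-263514 + (-4 - 308*397)) + 278120 = (-263514 + (-4 - 122276)) + 278120 = (-263514 - 122280) + 278120 = -385794 + 278120 = -107674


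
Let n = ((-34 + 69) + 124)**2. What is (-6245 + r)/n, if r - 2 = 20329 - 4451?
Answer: 9635/25281 ≈ 0.38112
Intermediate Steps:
r = 15880 (r = 2 + (20329 - 4451) = 2 + 15878 = 15880)
n = 25281 (n = (35 + 124)**2 = 159**2 = 25281)
(-6245 + r)/n = (-6245 + 15880)/25281 = 9635*(1/25281) = 9635/25281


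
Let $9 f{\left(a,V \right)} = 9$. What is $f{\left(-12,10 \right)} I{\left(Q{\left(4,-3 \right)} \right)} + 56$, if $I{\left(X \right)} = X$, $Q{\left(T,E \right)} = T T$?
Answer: $72$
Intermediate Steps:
$f{\left(a,V \right)} = 1$ ($f{\left(a,V \right)} = \frac{1}{9} \cdot 9 = 1$)
$Q{\left(T,E \right)} = T^{2}$
$f{\left(-12,10 \right)} I{\left(Q{\left(4,-3 \right)} \right)} + 56 = 1 \cdot 4^{2} + 56 = 1 \cdot 16 + 56 = 16 + 56 = 72$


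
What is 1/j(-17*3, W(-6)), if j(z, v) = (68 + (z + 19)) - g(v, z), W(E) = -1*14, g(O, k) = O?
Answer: 1/50 ≈ 0.020000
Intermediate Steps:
W(E) = -14
j(z, v) = 87 + z - v (j(z, v) = (68 + (z + 19)) - v = (68 + (19 + z)) - v = (87 + z) - v = 87 + z - v)
1/j(-17*3, W(-6)) = 1/(87 - 17*3 - 1*(-14)) = 1/(87 - 51 + 14) = 1/50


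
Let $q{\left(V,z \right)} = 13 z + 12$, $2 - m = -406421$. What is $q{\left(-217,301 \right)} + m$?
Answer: $410348$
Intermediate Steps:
$m = 406423$ ($m = 2 - -406421 = 2 + 406421 = 406423$)
$q{\left(V,z \right)} = 12 + 13 z$
$q{\left(-217,301 \right)} + m = \left(12 + 13 \cdot 301\right) + 406423 = \left(12 + 3913\right) + 406423 = 3925 + 406423 = 410348$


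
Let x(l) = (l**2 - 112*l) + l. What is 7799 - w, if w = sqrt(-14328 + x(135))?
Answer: 7799 - 12*I*sqrt(77) ≈ 7799.0 - 105.3*I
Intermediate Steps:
x(l) = l**2 - 111*l
w = 12*I*sqrt(77) (w = sqrt(-14328 + 135*(-111 + 135)) = sqrt(-14328 + 135*24) = sqrt(-14328 + 3240) = sqrt(-11088) = 12*I*sqrt(77) ≈ 105.3*I)
7799 - w = 7799 - 12*I*sqrt(77)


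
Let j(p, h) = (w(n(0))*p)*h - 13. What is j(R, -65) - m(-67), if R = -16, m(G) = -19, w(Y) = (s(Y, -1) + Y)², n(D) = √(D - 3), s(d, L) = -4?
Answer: 13526 - 8320*I*√3 ≈ 13526.0 - 14411.0*I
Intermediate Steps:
n(D) = √(-3 + D)
w(Y) = (-4 + Y)²
j(p, h) = -13 + h*p*(-4 + I*√3)² (j(p, h) = ((-4 + √(-3 + 0))²*p)*h - 13 = ((-4 + √(-3))²*p)*h - 13 = ((-4 + I*√3)²*p)*h - 13 = (p*(-4 + I*√3)²)*h - 13 = h*p*(-4 + I*√3)² - 13 = -13 + h*p*(-4 + I*√3)²)
j(R, -65) - m(-67) = (-13 - 65*(-16)*(4 - I*√3)²) - 1*(-19) = (-13 + 1040*(4 - I*√3)²) + 19 = 6 + 1040*(4 - I*√3)²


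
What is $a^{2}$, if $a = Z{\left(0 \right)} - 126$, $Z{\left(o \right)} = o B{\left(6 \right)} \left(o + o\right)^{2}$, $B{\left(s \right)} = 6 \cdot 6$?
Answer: $15876$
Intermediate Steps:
$B{\left(s \right)} = 36$
$Z{\left(o \right)} = 144 o^{3}$ ($Z{\left(o \right)} = o 36 \left(o + o\right)^{2} = 36 o \left(2 o\right)^{2} = 36 o 4 o^{2} = 144 o^{3}$)
$a = -126$ ($a = 144 \cdot 0^{3} - 126 = 144 \cdot 0 - 126 = 0 - 126 = -126$)
$a^{2} = \left(-126\right)^{2} = 15876$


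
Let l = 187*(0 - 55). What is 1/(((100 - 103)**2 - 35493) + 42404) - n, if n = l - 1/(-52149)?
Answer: 3711559103029/360871080 ≈ 10285.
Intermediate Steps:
l = -10285 (l = 187*(-55) = -10285)
n = -536352464/52149 (n = -10285 - 1/(-52149) = -10285 - 1*(-1/52149) = -10285 + 1/52149 = -536352464/52149 ≈ -10285.)
1/(((100 - 103)**2 - 35493) + 42404) - n = 1/(((100 - 103)**2 - 35493) + 42404) - 1*(-536352464/52149) = 1/(((-3)**2 - 35493) + 42404) + 536352464/52149 = 1/((9 - 35493) + 42404) + 536352464/52149 = 1/(-35484 + 42404) + 536352464/52149 = 1/6920 + 536352464/52149 = 3711559103029/360871080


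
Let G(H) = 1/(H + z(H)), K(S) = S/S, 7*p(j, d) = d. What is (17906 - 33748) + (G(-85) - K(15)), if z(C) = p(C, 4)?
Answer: -9363220/591 ≈ -15843.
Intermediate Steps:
p(j, d) = d/7
K(S) = 1
z(C) = 4/7 (z(C) = (⅐)*4 = 4/7)
G(H) = 1/(4/7 + H) (G(H) = 1/(H + 4/7) = 1/(4/7 + H))
(17906 - 33748) + (G(-85) - K(15)) = (17906 - 33748) + (7/(4 + 7*(-85)) - 1*1) = -15842 + (7/(4 - 595) - 1) = -15842 + (7/(-591) - 1) = -15842 + (7*(-1/591) - 1) = -15842 + (-7/591 - 1) = -15842 - 598/591 = -9363220/591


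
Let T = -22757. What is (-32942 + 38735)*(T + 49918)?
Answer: 157343673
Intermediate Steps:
(-32942 + 38735)*(T + 49918) = (-32942 + 38735)*(-22757 + 49918) = 5793*27161 = 157343673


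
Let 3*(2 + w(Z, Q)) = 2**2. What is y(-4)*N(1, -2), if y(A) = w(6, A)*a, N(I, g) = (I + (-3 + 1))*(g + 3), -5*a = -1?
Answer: 2/15 ≈ 0.13333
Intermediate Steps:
w(Z, Q) = -2/3 (w(Z, Q) = -2 + (1/3)*2**2 = -2 + (1/3)*4 = -2 + 4/3 = -2/3)
a = 1/5 (a = -1/5*(-1) = 1/5 ≈ 0.20000)
N(I, g) = (-2 + I)*(3 + g) (N(I, g) = (I - 2)*(3 + g) = (-2 + I)*(3 + g))
y(A) = -2/15 (y(A) = -2/3*1/5 = -2/15)
y(-4)*N(1, -2) = -2*(-6 - 2*(-2) + 3*1 + 1*(-2))/15 = -2*(-6 + 4 + 3 - 2)/15 = -2/15*(-1) = 2/15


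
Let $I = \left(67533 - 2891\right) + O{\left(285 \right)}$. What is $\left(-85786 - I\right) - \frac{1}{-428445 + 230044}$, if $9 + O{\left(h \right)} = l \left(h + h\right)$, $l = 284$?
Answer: $- \frac{61960433898}{198401} \approx -3.123 \cdot 10^{5}$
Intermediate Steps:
$O{\left(h \right)} = -9 + 568 h$ ($O{\left(h \right)} = -9 + 284 \left(h + h\right) = -9 + 284 \cdot 2 h = -9 + 568 h$)
$I = 226513$ ($I = \left(67533 - 2891\right) + \left(-9 + 568 \cdot 285\right) = 64642 + \left(-9 + 161880\right) = 64642 + 161871 = 226513$)
$\left(-85786 - I\right) - \frac{1}{-428445 + 230044} = \left(-85786 - 226513\right) - \frac{1}{-428445 + 230044} = \left(-85786 - 226513\right) - \frac{1}{-198401} = -312299 - - \frac{1}{198401} = -312299 + \frac{1}{198401} = - \frac{61960433898}{198401}$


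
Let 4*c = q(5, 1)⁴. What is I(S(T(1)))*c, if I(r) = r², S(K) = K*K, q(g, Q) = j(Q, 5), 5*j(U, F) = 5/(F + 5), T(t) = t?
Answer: 1/40000 ≈ 2.5000e-5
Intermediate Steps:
j(U, F) = 1/(5 + F) (j(U, F) = (5/(F + 5))/5 = (5/(5 + F))/5 = 1/(5 + F))
q(g, Q) = ⅒ (q(g, Q) = 1/(5 + 5) = 1/10 = ⅒)
S(K) = K²
c = 1/40000 (c = (⅒)⁴/4 = (¼)*(1/10000) = 1/40000 ≈ 2.5000e-5)
I(S(T(1)))*c = (1²)²*(1/40000) = 1²*(1/40000) = 1*(1/40000) = 1/40000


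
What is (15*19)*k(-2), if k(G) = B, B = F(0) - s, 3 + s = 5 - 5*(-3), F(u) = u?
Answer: -4845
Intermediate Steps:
s = 17 (s = -3 + (5 - 5*(-3)) = -3 + (5 + 15) = -3 + 20 = 17)
B = -17 (B = 0 - 1*17 = 0 - 17 = -17)
k(G) = -17
(15*19)*k(-2) = (15*19)*(-17) = 285*(-17) = -4845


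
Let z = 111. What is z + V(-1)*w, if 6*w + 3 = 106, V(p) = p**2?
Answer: 769/6 ≈ 128.17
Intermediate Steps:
w = 103/6 (w = -1/2 + (1/6)*106 = -1/2 + 53/3 = 103/6 ≈ 17.167)
z + V(-1)*w = 111 + (-1)**2*(103/6) = 111 + 1*(103/6) = 111 + 103/6 = 769/6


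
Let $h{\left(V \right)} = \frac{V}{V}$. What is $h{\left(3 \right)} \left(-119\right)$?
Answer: $-119$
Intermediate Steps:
$h{\left(V \right)} = 1$
$h{\left(3 \right)} \left(-119\right) = 1 \left(-119\right) = -119$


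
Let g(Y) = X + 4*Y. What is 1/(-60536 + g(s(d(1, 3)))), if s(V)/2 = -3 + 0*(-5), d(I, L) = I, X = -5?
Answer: -1/60565 ≈ -1.6511e-5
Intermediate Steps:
s(V) = -6 (s(V) = 2*(-3 + 0*(-5)) = 2*(-3 + 0) = 2*(-3) = -6)
g(Y) = -5 + 4*Y
1/(-60536 + g(s(d(1, 3)))) = 1/(-60536 + (-5 + 4*(-6))) = 1/(-60536 + (-5 - 24)) = 1/(-60536 - 29) = 1/(-60565) = -1/60565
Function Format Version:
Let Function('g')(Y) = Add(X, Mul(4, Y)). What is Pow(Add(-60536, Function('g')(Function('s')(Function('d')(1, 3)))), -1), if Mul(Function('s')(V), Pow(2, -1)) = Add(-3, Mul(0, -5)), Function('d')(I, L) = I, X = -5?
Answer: Rational(-1, 60565) ≈ -1.6511e-5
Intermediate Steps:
Function('s')(V) = -6 (Function('s')(V) = Mul(2, Add(-3, Mul(0, -5))) = Mul(2, Add(-3, 0)) = Mul(2, -3) = -6)
Function('g')(Y) = Add(-5, Mul(4, Y))
Pow(Add(-60536, Function('g')(Function('s')(Function('d')(1, 3)))), -1) = Pow(Add(-60536, Add(-5, Mul(4, -6))), -1) = Pow(Add(-60536, Add(-5, -24)), -1) = Pow(Add(-60536, -29), -1) = Pow(-60565, -1) = Rational(-1, 60565)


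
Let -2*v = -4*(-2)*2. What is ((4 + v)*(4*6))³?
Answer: -884736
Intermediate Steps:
v = -8 (v = -(-4*(-2))*2/2 = -4*2 = -½*16 = -8)
((4 + v)*(4*6))³ = ((4 - 8)*(4*6))³ = (-4*24)³ = (-96)³ = -884736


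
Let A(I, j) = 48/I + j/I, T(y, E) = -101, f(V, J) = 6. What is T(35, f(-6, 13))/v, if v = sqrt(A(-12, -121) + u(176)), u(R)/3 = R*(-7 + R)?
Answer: -202*sqrt(3212571)/1070857 ≈ -0.33810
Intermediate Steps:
u(R) = 3*R*(-7 + R) (u(R) = 3*(R*(-7 + R)) = 3*R*(-7 + R))
v = sqrt(3212571)/6 (v = sqrt((48 - 121)/(-12) + 3*176*(-7 + 176)) = sqrt(-1/12*(-73) + 3*176*169) = sqrt(73/12 + 89232) = sqrt(1070857/12) = sqrt(3212571)/6 ≈ 298.73)
T(35, f(-6, 13))/v = -101*2*sqrt(3212571)/1070857 = -202*sqrt(3212571)/1070857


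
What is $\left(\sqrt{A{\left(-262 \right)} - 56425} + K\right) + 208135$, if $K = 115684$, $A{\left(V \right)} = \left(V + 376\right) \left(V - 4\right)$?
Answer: $323819 + i \sqrt{86749} \approx 3.2382 \cdot 10^{5} + 294.53 i$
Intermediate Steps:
$A{\left(V \right)} = \left(-4 + V\right) \left(376 + V\right)$ ($A{\left(V \right)} = \left(376 + V\right) \left(-4 + V\right) = \left(-4 + V\right) \left(376 + V\right)$)
$\left(\sqrt{A{\left(-262 \right)} - 56425} + K\right) + 208135 = \left(\sqrt{\left(-1504 + \left(-262\right)^{2} + 372 \left(-262\right)\right) - 56425} + 115684\right) + 208135 = \left(\sqrt{\left(-1504 + 68644 - 97464\right) - 56425} + 115684\right) + 208135 = \left(\sqrt{-30324 - 56425} + 115684\right) + 208135 = \left(\sqrt{-86749} + 115684\right) + 208135 = \left(i \sqrt{86749} + 115684\right) + 208135 = \left(115684 + i \sqrt{86749}\right) + 208135 = 323819 + i \sqrt{86749}$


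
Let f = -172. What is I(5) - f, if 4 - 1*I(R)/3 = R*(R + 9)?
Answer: -26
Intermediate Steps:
I(R) = 12 - 3*R*(9 + R) (I(R) = 12 - 3*R*(R + 9) = 12 - 3*R*(9 + R))
I(5) - f = (12 - 27*5 - 3*5²) - 1*(-172) = (12 - 135 - 3*25) + 172 = (12 - 135 - 75) + 172 = -198 + 172 = -26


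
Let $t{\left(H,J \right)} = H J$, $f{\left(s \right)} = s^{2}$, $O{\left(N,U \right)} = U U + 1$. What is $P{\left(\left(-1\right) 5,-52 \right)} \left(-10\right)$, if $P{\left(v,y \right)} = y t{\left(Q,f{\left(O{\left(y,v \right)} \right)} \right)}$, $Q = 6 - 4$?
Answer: $703040$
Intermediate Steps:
$O{\left(N,U \right)} = 1 + U^{2}$ ($O{\left(N,U \right)} = U^{2} + 1 = 1 + U^{2}$)
$Q = 2$
$P{\left(v,y \right)} = 2 y \left(1 + v^{2}\right)^{2}$ ($P{\left(v,y \right)} = y 2 \left(1 + v^{2}\right)^{2} = 2 y \left(1 + v^{2}\right)^{2}$)
$P{\left(\left(-1\right) 5,-52 \right)} \left(-10\right) = 2 \left(-52\right) \left(1 + \left(\left(-1\right) 5\right)^{2}\right)^{2} \left(-10\right) = 2 \left(-52\right) \left(1 + \left(-5\right)^{2}\right)^{2} \left(-10\right) = 2 \left(-52\right) \left(1 + 25\right)^{2} \left(-10\right) = 2 \left(-52\right) 26^{2} \left(-10\right) = 2 \left(-52\right) 676 \left(-10\right) = \left(-70304\right) \left(-10\right) = 703040$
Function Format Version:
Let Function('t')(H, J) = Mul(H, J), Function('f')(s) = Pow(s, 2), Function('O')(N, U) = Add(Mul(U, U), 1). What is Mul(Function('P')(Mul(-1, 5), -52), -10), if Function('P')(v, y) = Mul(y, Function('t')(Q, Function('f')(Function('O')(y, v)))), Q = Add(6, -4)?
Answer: 703040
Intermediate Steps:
Function('O')(N, U) = Add(1, Pow(U, 2)) (Function('O')(N, U) = Add(Pow(U, 2), 1) = Add(1, Pow(U, 2)))
Q = 2
Function('P')(v, y) = Mul(2, y, Pow(Add(1, Pow(v, 2)), 2)) (Function('P')(v, y) = Mul(y, Mul(2, Pow(Add(1, Pow(v, 2)), 2))) = Mul(2, y, Pow(Add(1, Pow(v, 2)), 2)))
Mul(Function('P')(Mul(-1, 5), -52), -10) = Mul(Mul(2, -52, Pow(Add(1, Pow(Mul(-1, 5), 2)), 2)), -10) = Mul(Mul(2, -52, Pow(Add(1, Pow(-5, 2)), 2)), -10) = Mul(Mul(2, -52, Pow(Add(1, 25), 2)), -10) = Mul(Mul(2, -52, Pow(26, 2)), -10) = Mul(Mul(2, -52, 676), -10) = Mul(-70304, -10) = 703040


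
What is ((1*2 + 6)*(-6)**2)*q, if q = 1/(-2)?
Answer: -144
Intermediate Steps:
q = -1/2 ≈ -0.50000
((1*2 + 6)*(-6)**2)*q = ((1*2 + 6)*(-6)**2)*(-1/2) = ((2 + 6)*36)*(-1/2) = (8*36)*(-1/2) = 288*(-1/2) = -144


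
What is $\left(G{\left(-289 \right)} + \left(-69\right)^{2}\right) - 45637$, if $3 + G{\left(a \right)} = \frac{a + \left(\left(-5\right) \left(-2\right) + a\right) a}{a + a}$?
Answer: $-41018$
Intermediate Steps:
$G{\left(a \right)} = -3 + \frac{a + a \left(10 + a\right)}{2 a}$ ($G{\left(a \right)} = -3 + \frac{a + \left(\left(-5\right) \left(-2\right) + a\right) a}{a + a} = -3 + \frac{a + \left(10 + a\right) a}{2 a} = -3 + \left(a + a \left(10 + a\right)\right) \frac{1}{2 a} = -3 + \frac{a + a \left(10 + a\right)}{2 a}$)
$\left(G{\left(-289 \right)} + \left(-69\right)^{2}\right) - 45637 = \left(\left(\frac{5}{2} + \frac{1}{2} \left(-289\right)\right) + \left(-69\right)^{2}\right) - 45637 = \left(\left(\frac{5}{2} - \frac{289}{2}\right) + 4761\right) - 45637 = \left(-142 + 4761\right) - 45637 = 4619 - 45637 = -41018$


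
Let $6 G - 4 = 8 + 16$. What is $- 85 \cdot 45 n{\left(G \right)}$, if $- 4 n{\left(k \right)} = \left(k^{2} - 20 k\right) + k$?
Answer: $- \frac{127925}{2} \approx -63963.0$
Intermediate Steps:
$G = \frac{14}{3}$ ($G = \frac{2}{3} + \frac{8 + 16}{6} = \frac{2}{3} + \frac{1}{6} \cdot 24 = \frac{2}{3} + 4 = \frac{14}{3} \approx 4.6667$)
$n{\left(k \right)} = - \frac{k^{2}}{4} + \frac{19 k}{4}$ ($n{\left(k \right)} = - \frac{\left(k^{2} - 20 k\right) + k}{4} = - \frac{k^{2} - 19 k}{4} = - \frac{k^{2}}{4} + \frac{19 k}{4}$)
$- 85 \cdot 45 n{\left(G \right)} = - 85 \cdot 45 \cdot \frac{1}{4} \cdot \frac{14}{3} \left(19 - \frac{14}{3}\right) = - 85 \cdot 45 \cdot \frac{1}{4} \cdot \frac{14}{3} \cdot \frac{43}{3} = - 85 \cdot 45 \cdot \frac{301}{18} = \left(-85\right) \frac{1505}{2} = - \frac{127925}{2}$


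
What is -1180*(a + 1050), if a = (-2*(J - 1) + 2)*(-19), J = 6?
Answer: -1418360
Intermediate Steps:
a = 152 (a = (-2*(6 - 1) + 2)*(-19) = (-2*5 + 2)*(-19) = (-10 + 2)*(-19) = -8*(-19) = 152)
-1180*(a + 1050) = -1180*(152 + 1050) = -1180*1202 = -1418360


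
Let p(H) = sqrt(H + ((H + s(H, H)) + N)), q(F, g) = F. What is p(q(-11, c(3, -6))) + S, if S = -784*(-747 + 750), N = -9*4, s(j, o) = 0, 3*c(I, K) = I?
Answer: -2352 + I*sqrt(58) ≈ -2352.0 + 7.6158*I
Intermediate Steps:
c(I, K) = I/3
N = -36
S = -2352 (S = -784*3 = -2352)
p(H) = sqrt(-36 + 2*H) (p(H) = sqrt(H + ((H + 0) - 36)) = sqrt(H + (H - 36)) = sqrt(H + (-36 + H)) = sqrt(-36 + 2*H))
p(q(-11, c(3, -6))) + S = sqrt(-36 + 2*(-11)) - 2352 = sqrt(-36 - 22) - 2352 = sqrt(-58) - 2352 = I*sqrt(58) - 2352 = -2352 + I*sqrt(58)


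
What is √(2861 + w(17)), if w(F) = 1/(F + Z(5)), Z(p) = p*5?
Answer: √5046846/42 ≈ 53.489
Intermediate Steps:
Z(p) = 5*p
w(F) = 1/(25 + F) (w(F) = 1/(F + 5*5) = 1/(F + 25) = 1/(25 + F))
√(2861 + w(17)) = √(2861 + 1/(25 + 17)) = √(2861 + 1/42) = √(120163/42) = √5046846/42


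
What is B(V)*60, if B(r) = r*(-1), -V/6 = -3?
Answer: -1080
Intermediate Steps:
V = 18 (V = -6*(-3) = 18)
B(r) = -r
B(V)*60 = -1*18*60 = -18*60 = -1080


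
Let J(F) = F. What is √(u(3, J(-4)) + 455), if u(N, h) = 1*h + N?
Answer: √454 ≈ 21.307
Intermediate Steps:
u(N, h) = N + h (u(N, h) = h + N = N + h)
√(u(3, J(-4)) + 455) = √((3 - 4) + 455) = √(-1 + 455) = √454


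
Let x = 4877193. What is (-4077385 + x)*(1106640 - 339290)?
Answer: 613732668800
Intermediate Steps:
(-4077385 + x)*(1106640 - 339290) = (-4077385 + 4877193)*(1106640 - 339290) = 799808*767350 = 613732668800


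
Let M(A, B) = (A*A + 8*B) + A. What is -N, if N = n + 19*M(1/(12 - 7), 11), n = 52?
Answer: -43214/25 ≈ -1728.6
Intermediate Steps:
M(A, B) = A + A² + 8*B (M(A, B) = (A² + 8*B) + A = A + A² + 8*B)
N = 43214/25 (N = 52 + 19*(1/(12 - 7) + (1/(12 - 7))² + 8*11) = 52 + 19*(1/5 + (1/5)² + 88) = 52 + 19*(⅕ + (⅕)² + 88) = 52 + 19*(⅕ + 1/25 + 88) = 52 + 19*(2206/25) = 52 + 41914/25 = 43214/25 ≈ 1728.6)
-N = -1*43214/25 = -43214/25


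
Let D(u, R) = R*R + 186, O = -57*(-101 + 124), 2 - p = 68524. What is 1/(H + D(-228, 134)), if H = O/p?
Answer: 68522/1243127435 ≈ 5.5121e-5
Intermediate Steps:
p = -68522 (p = 2 - 1*68524 = 2 - 68524 = -68522)
O = -1311 (O = -57*23 = -1311)
D(u, R) = 186 + R² (D(u, R) = R² + 186 = 186 + R²)
H = 1311/68522 (H = -1311/(-68522) = -1311*(-1/68522) = 1311/68522 ≈ 0.019133)
1/(H + D(-228, 134)) = 1/(1311/68522 + (186 + 134²)) = 1/(1311/68522 + (186 + 17956)) = 1/(1311/68522 + 18142) = 1/(1243127435/68522) = 68522/1243127435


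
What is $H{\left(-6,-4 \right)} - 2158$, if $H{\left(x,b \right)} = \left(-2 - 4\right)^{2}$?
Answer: $-2122$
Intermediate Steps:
$H{\left(x,b \right)} = 36$ ($H{\left(x,b \right)} = \left(-6\right)^{2} = 36$)
$H{\left(-6,-4 \right)} - 2158 = 36 - 2158 = -2122$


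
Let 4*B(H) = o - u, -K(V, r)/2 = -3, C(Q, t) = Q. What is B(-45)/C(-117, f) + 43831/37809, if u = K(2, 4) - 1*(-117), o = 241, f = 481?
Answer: 99083/109226 ≈ 0.90714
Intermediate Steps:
K(V, r) = 6 (K(V, r) = -2*(-3) = 6)
u = 123 (u = 6 - 1*(-117) = 6 + 117 = 123)
B(H) = 59/2 (B(H) = (241 - 1*123)/4 = (241 - 123)/4 = (¼)*118 = 59/2)
B(-45)/C(-117, f) + 43831/37809 = (59/2)/(-117) + 43831/37809 = (59/2)*(-1/117) + 43831*(1/37809) = -59/234 + 43831/37809 = 99083/109226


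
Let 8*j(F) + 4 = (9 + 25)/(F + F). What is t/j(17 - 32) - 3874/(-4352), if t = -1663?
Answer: 434391709/167552 ≈ 2592.6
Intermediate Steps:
j(F) = -½ + 17/(8*F) (j(F) = -½ + ((9 + 25)/(F + F))/8 = -½ + (34/((2*F)))/8 = -½ + (34*(1/(2*F)))/8 = -½ + (17/F)/8 = -½ + 17/(8*F))
t/j(17 - 32) - 3874/(-4352) = -1663*8*(17 - 32)/(17 - 4*(17 - 32)) - 3874/(-4352) = -1663*(-120/(17 - 4*(-15))) - 3874*(-1/4352) = -1663*(-120/(17 + 60)) + 1937/2176 = -1663/((⅛)*(-1/15)*77) + 1937/2176 = -1663/(-77/120) + 1937/2176 = -1663*(-120/77) + 1937/2176 = 199560/77 + 1937/2176 = 434391709/167552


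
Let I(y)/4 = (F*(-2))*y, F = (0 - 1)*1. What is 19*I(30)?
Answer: 4560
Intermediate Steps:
F = -1 (F = -1*1 = -1)
I(y) = 8*y (I(y) = 4*((-1*(-2))*y) = 4*(2*y) = 8*y)
19*I(30) = 19*(8*30) = 19*240 = 4560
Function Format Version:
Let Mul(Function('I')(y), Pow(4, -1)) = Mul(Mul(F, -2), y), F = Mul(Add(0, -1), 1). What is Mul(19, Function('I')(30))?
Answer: 4560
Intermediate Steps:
F = -1 (F = Mul(-1, 1) = -1)
Function('I')(y) = Mul(8, y) (Function('I')(y) = Mul(4, Mul(Mul(-1, -2), y)) = Mul(4, Mul(2, y)) = Mul(8, y))
Mul(19, Function('I')(30)) = Mul(19, Mul(8, 30)) = Mul(19, 240) = 4560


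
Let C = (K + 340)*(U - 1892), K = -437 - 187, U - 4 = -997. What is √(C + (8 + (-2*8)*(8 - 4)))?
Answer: 2*√204821 ≈ 905.14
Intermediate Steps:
U = -993 (U = 4 - 997 = -993)
K = -624
C = 819340 (C = (-624 + 340)*(-993 - 1892) = -284*(-2885) = 819340)
√(C + (8 + (-2*8)*(8 - 4))) = √(819340 + (8 + (-2*8)*(8 - 4))) = √(819340 + (8 - 16*4)) = √(819340 + (8 - 64)) = √(819340 - 56) = √819284 = 2*√204821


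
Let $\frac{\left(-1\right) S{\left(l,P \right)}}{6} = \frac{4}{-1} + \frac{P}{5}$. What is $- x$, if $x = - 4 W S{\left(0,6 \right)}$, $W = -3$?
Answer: $- \frac{1008}{5} \approx -201.6$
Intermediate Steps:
$S{\left(l,P \right)} = 24 - \frac{6 P}{5}$ ($S{\left(l,P \right)} = - 6 \left(\frac{4}{-1} + \frac{P}{5}\right) = - 6 \left(4 \left(-1\right) + P \frac{1}{5}\right) = - 6 \left(-4 + \frac{P}{5}\right) = 24 - \frac{6 P}{5}$)
$x = \frac{1008}{5}$ ($x = \left(-4\right) \left(-3\right) \left(24 - \frac{36}{5}\right) = 12 \left(24 - \frac{36}{5}\right) = 12 \cdot \frac{84}{5} = \frac{1008}{5} \approx 201.6$)
$- x = \left(-1\right) \frac{1008}{5} = - \frac{1008}{5}$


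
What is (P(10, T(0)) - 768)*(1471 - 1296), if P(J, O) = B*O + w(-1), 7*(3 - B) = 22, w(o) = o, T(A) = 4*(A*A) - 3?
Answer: -134500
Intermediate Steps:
T(A) = -3 + 4*A**2 (T(A) = 4*A**2 - 3 = -3 + 4*A**2)
B = -1/7 (B = 3 - 1/7*22 = 3 - 22/7 = -1/7 ≈ -0.14286)
P(J, O) = -1 - O/7 (P(J, O) = -O/7 - 1 = -1 - O/7)
(P(10, T(0)) - 768)*(1471 - 1296) = ((-1 - (-3 + 4*0**2)/7) - 768)*(1471 - 1296) = ((-1 - (-3 + 4*0)/7) - 768)*175 = ((-1 - (-3 + 0)/7) - 768)*175 = ((-1 - 1/7*(-3)) - 768)*175 = ((-1 + 3/7) - 768)*175 = (-4/7 - 768)*175 = -5380/7*175 = -134500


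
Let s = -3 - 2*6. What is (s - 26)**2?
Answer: 1681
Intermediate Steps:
s = -15 (s = -3 - 12 = -15)
(s - 26)**2 = (-15 - 26)**2 = (-41)**2 = 1681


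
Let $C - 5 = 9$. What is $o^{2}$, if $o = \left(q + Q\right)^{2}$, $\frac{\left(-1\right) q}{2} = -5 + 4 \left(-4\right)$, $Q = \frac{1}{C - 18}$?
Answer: $\frac{777796321}{256} \approx 3.0383 \cdot 10^{6}$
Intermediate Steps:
$C = 14$ ($C = 5 + 9 = 14$)
$Q = - \frac{1}{4}$ ($Q = \frac{1}{14 - 18} = \frac{1}{-4} = - \frac{1}{4} \approx -0.25$)
$q = 42$ ($q = - 2 \left(-5 + 4 \left(-4\right)\right) = - 2 \left(-5 - 16\right) = \left(-2\right) \left(-21\right) = 42$)
$o = \frac{27889}{16}$ ($o = \left(42 - \frac{1}{4}\right)^{2} = \left(\frac{167}{4}\right)^{2} = \frac{27889}{16} \approx 1743.1$)
$o^{2} = \left(\frac{27889}{16}\right)^{2} = \frac{777796321}{256}$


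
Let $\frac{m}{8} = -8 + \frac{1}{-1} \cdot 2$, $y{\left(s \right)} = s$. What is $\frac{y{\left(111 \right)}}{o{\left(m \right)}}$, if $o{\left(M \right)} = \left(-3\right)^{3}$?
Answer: $- \frac{37}{9} \approx -4.1111$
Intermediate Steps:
$m = -80$ ($m = 8 \left(-8 + \frac{1}{-1} \cdot 2\right) = 8 \left(-8 - 2\right) = 8 \left(-10\right) = -80$)
$o{\left(M \right)} = -27$
$\frac{y{\left(111 \right)}}{o{\left(m \right)}} = \frac{111}{-27} = 111 \left(- \frac{1}{27}\right) = - \frac{37}{9}$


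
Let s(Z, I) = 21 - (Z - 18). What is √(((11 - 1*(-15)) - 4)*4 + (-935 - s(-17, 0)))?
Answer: I*√903 ≈ 30.05*I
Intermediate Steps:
s(Z, I) = 39 - Z (s(Z, I) = 21 - (-18 + Z) = 21 + (18 - Z) = 39 - Z)
√(((11 - 1*(-15)) - 4)*4 + (-935 - s(-17, 0))) = √(((11 - 1*(-15)) - 4)*4 + (-935 - (39 - 1*(-17)))) = √(((11 + 15) - 4)*4 + (-935 - (39 + 17))) = √((26 - 4)*4 + (-935 - 1*56)) = √(22*4 + (-935 - 56)) = √(88 - 991) = √(-903) = I*√903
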